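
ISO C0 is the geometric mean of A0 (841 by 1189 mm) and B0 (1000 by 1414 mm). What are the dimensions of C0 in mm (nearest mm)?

917 × 1297 mm

Short: √(841 · 1000) = √841000 ≈ 917.1 mm.
Long: √(1189 · 1414) = √1681246 ≈ 1296.6 mm.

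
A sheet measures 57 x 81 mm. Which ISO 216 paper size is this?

Aspect ratio 81/57 ≈ 1.421 — close to the ISO √2 ≈ 1.414.
In the C-series (envelope sizes, between A and B): C8 = 57 × 81 mm.

C8 (57 × 81 mm)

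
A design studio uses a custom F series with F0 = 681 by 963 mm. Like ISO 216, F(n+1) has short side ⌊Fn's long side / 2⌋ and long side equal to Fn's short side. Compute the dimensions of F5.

120 × 170 mm

F1: ⌊963/2⌋ × 681 = 481 × 681 mm
F2: ⌊681/2⌋ × 481 = 340 × 481 mm
F3: ⌊481/2⌋ × 340 = 240 × 340 mm
F4: ⌊340/2⌋ × 240 = 170 × 240 mm
F5: ⌊240/2⌋ × 170 = 120 × 170 mm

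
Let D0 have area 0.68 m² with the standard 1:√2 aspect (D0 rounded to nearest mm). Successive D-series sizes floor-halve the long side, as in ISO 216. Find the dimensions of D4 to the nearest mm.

173 × 245 mm

Let D0's short side be w mm. w · w√2 = 0.68 m² = 680,000 mm², so w ≈ 693.4 mm and w√2 ≈ 980.6 mm → D0 = 693 × 981 mm.
D1: ⌊981/2⌋ × 693 = 490 × 693 mm
D2: ⌊693/2⌋ × 490 = 346 × 490 mm
D3: ⌊490/2⌋ × 346 = 245 × 346 mm
D4: ⌊346/2⌋ × 245 = 173 × 245 mm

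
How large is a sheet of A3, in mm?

297 × 420 mm

A0 = 841 × 1189 mm (A0 has area 1 m², aspect 1:√2).
A1: ⌊1189/2⌋ × 841 = 594 × 841 mm
A2: ⌊841/2⌋ × 594 = 420 × 594 mm
A3: ⌊594/2⌋ × 420 = 297 × 420 mm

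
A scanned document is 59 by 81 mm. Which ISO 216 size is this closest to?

Aspect ratio 81/59 ≈ 1.373 (ISO target is √2 ≈ 1.414).
In the C-series (envelope sizes, between A and B): C8 = 57 × 81 mm.
Off by 2 mm total — nearest standard size.

C8 (57 × 81 mm)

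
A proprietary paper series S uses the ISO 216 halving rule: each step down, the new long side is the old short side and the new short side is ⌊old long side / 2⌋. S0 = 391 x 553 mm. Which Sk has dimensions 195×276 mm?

S0: 391 × 553 mm
S1: 276 × 391 mm
S2: 195 × 276 mm
S3: 138 × 195 mm
→ matches S2.

S2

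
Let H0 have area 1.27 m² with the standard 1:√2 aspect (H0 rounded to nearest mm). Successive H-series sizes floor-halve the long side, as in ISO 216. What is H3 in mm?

335 × 474 mm

Let H0's short side be w mm. w · w√2 = 1.27 m² = 1,270,000 mm², so w ≈ 947.6 mm and w√2 ≈ 1340.2 mm → H0 = 948 × 1340 mm.
H1: ⌊1340/2⌋ × 948 = 670 × 948 mm
H2: ⌊948/2⌋ × 670 = 474 × 670 mm
H3: ⌊670/2⌋ × 474 = 335 × 474 mm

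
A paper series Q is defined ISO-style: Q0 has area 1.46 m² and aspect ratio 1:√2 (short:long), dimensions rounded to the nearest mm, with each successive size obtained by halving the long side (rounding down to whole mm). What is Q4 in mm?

254 × 359 mm

Let Q0's short side be w mm. w · w√2 = 1.46 m² = 1,460,000 mm², so w ≈ 1016.1 mm and w√2 ≈ 1436.9 mm → Q0 = 1016 × 1437 mm.
Q1: ⌊1437/2⌋ × 1016 = 718 × 1016 mm
Q2: ⌊1016/2⌋ × 718 = 508 × 718 mm
Q3: ⌊718/2⌋ × 508 = 359 × 508 mm
Q4: ⌊508/2⌋ × 359 = 254 × 359 mm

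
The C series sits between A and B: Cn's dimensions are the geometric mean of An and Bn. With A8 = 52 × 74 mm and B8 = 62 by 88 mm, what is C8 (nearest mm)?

Short side: √(52 · 62) = √3224 ≈ 56.8 → 57 mm
Long side: √(74 · 88) = √6512 ≈ 80.7 → 81 mm

57 × 81 mm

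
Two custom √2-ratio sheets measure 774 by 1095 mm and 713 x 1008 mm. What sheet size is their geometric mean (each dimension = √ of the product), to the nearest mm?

Short side: √(774 · 713) = √551862 ≈ 742.9 → 743 mm
Long side: √(1095 · 1008) = √1103760 ≈ 1050.6 → 1051 mm

743 × 1051 mm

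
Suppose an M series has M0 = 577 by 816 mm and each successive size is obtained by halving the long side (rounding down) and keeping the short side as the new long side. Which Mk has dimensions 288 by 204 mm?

M0: 577 × 816 mm
M1: 408 × 577 mm
M2: 288 × 408 mm
M3: 204 × 288 mm
M4: 144 × 204 mm
→ matches M3.

M3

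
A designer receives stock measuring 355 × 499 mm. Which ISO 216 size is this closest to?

Aspect ratio 499/355 ≈ 1.406 — close to the ISO √2 ≈ 1.414.
In the B-series (B0 = 1000 × 1414 mm): B3 = 353 × 500 mm.
Off by 3 mm total — nearest standard size.

B3 (353 × 500 mm)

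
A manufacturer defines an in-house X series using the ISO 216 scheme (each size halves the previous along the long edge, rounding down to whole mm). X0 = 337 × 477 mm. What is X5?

X1 = 238 × 337 mm (from X0 by 1 halving).
X2: ⌊337/2⌋ × 238 = 168 × 238 mm
X3: ⌊238/2⌋ × 168 = 119 × 168 mm
X4: ⌊168/2⌋ × 119 = 84 × 119 mm
X5: ⌊119/2⌋ × 84 = 59 × 84 mm

59 × 84 mm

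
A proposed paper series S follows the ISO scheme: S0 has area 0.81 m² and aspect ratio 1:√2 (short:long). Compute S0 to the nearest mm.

Let the short side be w mm. Then w · w√2 = 0.81 m² = 810,000 mm².
w² = 810,000/√2, so w ≈ 756.8 mm; long side = w√2 ≈ 1070.3 mm.

757 × 1070 mm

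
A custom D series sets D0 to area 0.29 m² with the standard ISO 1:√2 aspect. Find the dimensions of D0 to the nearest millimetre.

453 × 640 mm

Let the short side be w mm. Then w · w√2 = 0.29 m² = 290,000 mm².
w² = 290,000/√2, so w ≈ 452.8 mm; long side = w√2 ≈ 640.4 mm.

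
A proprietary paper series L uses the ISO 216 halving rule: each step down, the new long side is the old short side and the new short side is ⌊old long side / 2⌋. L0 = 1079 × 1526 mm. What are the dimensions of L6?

134 × 190 mm

L1: ⌊1526/2⌋ × 1079 = 763 × 1079 mm
L2: ⌊1079/2⌋ × 763 = 539 × 763 mm
L3: ⌊763/2⌋ × 539 = 381 × 539 mm
L4: ⌊539/2⌋ × 381 = 269 × 381 mm
L5: ⌊381/2⌋ × 269 = 190 × 269 mm
L6: ⌊269/2⌋ × 190 = 134 × 190 mm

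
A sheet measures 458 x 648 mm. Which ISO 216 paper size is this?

Aspect ratio 648/458 ≈ 1.415 — close to the ISO √2 ≈ 1.414.
In the C-series (envelope sizes, between A and B): C2 = 458 × 648 mm.

C2 (458 × 648 mm)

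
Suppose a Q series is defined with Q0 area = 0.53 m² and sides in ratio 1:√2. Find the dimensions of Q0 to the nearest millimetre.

612 × 866 mm

Let the short side be w mm. Then w · w√2 = 0.53 m² = 530,000 mm².
w² = 530,000/√2, so w ≈ 612.2 mm; long side = w√2 ≈ 865.8 mm.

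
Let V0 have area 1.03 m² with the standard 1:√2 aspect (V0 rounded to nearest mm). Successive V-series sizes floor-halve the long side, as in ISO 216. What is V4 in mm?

213 × 301 mm

Let V0's short side be w mm. w · w√2 = 1.03 m² = 1,030,000 mm², so w ≈ 853.4 mm and w√2 ≈ 1206.9 mm → V0 = 853 × 1207 mm.
V1: ⌊1207/2⌋ × 853 = 603 × 853 mm
V2: ⌊853/2⌋ × 603 = 426 × 603 mm
V3: ⌊603/2⌋ × 426 = 301 × 426 mm
V4: ⌊426/2⌋ × 301 = 213 × 301 mm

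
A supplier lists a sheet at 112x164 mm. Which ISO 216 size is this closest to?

Aspect ratio 164/112 ≈ 1.464 (ISO target is √2 ≈ 1.414).
In the C-series (envelope sizes, between A and B): C6 = 114 × 162 mm.
Off by 4 mm total — nearest standard size.

C6 (114 × 162 mm)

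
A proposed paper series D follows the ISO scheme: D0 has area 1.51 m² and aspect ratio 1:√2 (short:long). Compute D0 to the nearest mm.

Let the short side be w mm. Then w · w√2 = 1.51 m² = 1,510,000 mm².
w² = 1,510,000/√2, so w ≈ 1033.3 mm; long side = w√2 ≈ 1461.3 mm.

1033 × 1461 mm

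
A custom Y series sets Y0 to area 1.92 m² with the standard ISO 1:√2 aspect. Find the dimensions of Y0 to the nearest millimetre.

1165 × 1648 mm

Let the short side be w mm. Then w · w√2 = 1.92 m² = 1,920,000 mm².
w² = 1,920,000/√2, so w ≈ 1165.2 mm; long side = w√2 ≈ 1647.8 mm.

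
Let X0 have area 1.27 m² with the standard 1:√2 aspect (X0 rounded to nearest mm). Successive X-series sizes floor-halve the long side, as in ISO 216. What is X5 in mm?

Let X0's short side be w mm. w · w√2 = 1.27 m² = 1,270,000 mm², so w ≈ 947.6 mm and w√2 ≈ 1340.2 mm → X0 = 948 × 1340 mm.
X1: ⌊1340/2⌋ × 948 = 670 × 948 mm
X2: ⌊948/2⌋ × 670 = 474 × 670 mm
X3: ⌊670/2⌋ × 474 = 335 × 474 mm
X4: ⌊474/2⌋ × 335 = 237 × 335 mm
X5: ⌊335/2⌋ × 237 = 167 × 237 mm

167 × 237 mm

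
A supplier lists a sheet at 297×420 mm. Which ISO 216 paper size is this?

Aspect ratio 420/297 ≈ 1.414 — close to the ISO √2 ≈ 1.414.
In the A-series (A0 area = 1 m²): A3 = 297 × 420 mm.

A3 (297 × 420 mm)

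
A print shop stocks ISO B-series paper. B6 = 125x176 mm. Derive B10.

B7: ⌊176/2⌋ × 125 = 88 × 125 mm
B8: ⌊125/2⌋ × 88 = 62 × 88 mm
B9: ⌊88/2⌋ × 62 = 44 × 62 mm
B10: ⌊62/2⌋ × 44 = 31 × 44 mm

31 × 44 mm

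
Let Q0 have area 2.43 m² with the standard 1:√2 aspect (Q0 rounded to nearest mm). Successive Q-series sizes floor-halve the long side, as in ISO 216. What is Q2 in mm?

655 × 927 mm

Let Q0's short side be w mm. w · w√2 = 2.43 m² = 2,430,000 mm², so w ≈ 1310.8 mm and w√2 ≈ 1853.8 mm → Q0 = 1311 × 1854 mm.
Q1: ⌊1854/2⌋ × 1311 = 927 × 1311 mm
Q2: ⌊1311/2⌋ × 927 = 655 × 927 mm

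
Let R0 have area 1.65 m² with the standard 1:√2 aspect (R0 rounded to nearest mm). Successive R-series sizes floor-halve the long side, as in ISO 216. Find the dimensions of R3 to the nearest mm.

382 × 540 mm

Let R0's short side be w mm. w · w√2 = 1.65 m² = 1,650,000 mm², so w ≈ 1080.2 mm and w√2 ≈ 1527.6 mm → R0 = 1080 × 1528 mm.
R1: ⌊1528/2⌋ × 1080 = 764 × 1080 mm
R2: ⌊1080/2⌋ × 764 = 540 × 764 mm
R3: ⌊764/2⌋ × 540 = 382 × 540 mm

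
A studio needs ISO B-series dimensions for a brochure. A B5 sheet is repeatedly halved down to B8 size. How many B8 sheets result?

Each ISO step halves the sheet: 1 × B5 → 2 × B6 → 4 × B7 → 8 × B8
From B5 to B8 is 3 halving steps: 2^3 = 8.

8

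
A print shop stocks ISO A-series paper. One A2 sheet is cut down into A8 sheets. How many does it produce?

A2 = 420 × 594 mm; A8 = 52 × 74 mm.
Each halving step doubles the count; 6 steps from A2 to A8.
2^6 = 64.

64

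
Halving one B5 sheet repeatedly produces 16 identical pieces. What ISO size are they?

B9

16 = 2^4, so 4 halving steps.
B5 → B6 → … → B9 after 4 steps.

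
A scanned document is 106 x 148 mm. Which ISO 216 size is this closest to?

Aspect ratio 148/106 ≈ 1.396 (ISO target is √2 ≈ 1.414).
In the A-series (A0 area = 1 m²): A6 = 105 × 148 mm.
Off by 1 mm total — nearest standard size.

A6 (105 × 148 mm)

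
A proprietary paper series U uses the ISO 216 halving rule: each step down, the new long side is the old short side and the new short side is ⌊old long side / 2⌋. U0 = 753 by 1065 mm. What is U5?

U1: ⌊1065/2⌋ × 753 = 532 × 753 mm
U2: ⌊753/2⌋ × 532 = 376 × 532 mm
U3: ⌊532/2⌋ × 376 = 266 × 376 mm
U4: ⌊376/2⌋ × 266 = 188 × 266 mm
U5: ⌊266/2⌋ × 188 = 133 × 188 mm

133 × 188 mm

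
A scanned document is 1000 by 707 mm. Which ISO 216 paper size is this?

Aspect ratio 1000/707 ≈ 1.414 — close to the ISO √2 ≈ 1.414.
In the B-series (B0 = 1000 × 1414 mm): B1 = 707 × 1000 mm.

B1 (707 × 1000 mm)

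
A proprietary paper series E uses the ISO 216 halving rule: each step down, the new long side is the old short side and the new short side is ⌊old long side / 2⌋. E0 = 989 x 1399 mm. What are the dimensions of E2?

E1: ⌊1399/2⌋ × 989 = 699 × 989 mm
E2: ⌊989/2⌋ × 699 = 494 × 699 mm

494 × 699 mm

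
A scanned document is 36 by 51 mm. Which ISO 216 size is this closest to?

Aspect ratio 51/36 ≈ 1.417 — close to the ISO √2 ≈ 1.414.
In the A-series (A0 area = 1 m²): A9 = 37 × 52 mm.
Off by 2 mm total — nearest standard size.

A9 (37 × 52 mm)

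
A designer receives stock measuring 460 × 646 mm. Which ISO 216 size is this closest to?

C2 (458 × 648 mm)

Aspect ratio 646/460 ≈ 1.404 — close to the ISO √2 ≈ 1.414.
In the C-series (envelope sizes, between A and B): C2 = 458 × 648 mm.
Off by 4 mm total — nearest standard size.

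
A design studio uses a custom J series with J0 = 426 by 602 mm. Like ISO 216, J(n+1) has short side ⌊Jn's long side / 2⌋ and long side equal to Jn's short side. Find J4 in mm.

106 × 150 mm

J1: ⌊602/2⌋ × 426 = 301 × 426 mm
J2: ⌊426/2⌋ × 301 = 213 × 301 mm
J3: ⌊301/2⌋ × 213 = 150 × 213 mm
J4: ⌊213/2⌋ × 150 = 106 × 150 mm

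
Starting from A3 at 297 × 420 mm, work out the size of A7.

74 × 105 mm

A4: ⌊420/2⌋ × 297 = 210 × 297 mm
A5: ⌊297/2⌋ × 210 = 148 × 210 mm
A6: ⌊210/2⌋ × 148 = 105 × 148 mm
A7: ⌊148/2⌋ × 105 = 74 × 105 mm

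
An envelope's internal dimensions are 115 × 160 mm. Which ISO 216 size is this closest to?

C6 (114 × 162 mm)

Aspect ratio 160/115 ≈ 1.391 (ISO target is √2 ≈ 1.414).
In the C-series (envelope sizes, between A and B): C6 = 114 × 162 mm.
Off by 3 mm total — nearest standard size.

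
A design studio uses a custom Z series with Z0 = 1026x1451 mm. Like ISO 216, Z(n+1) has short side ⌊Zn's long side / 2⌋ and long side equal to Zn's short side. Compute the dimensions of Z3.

362 × 513 mm

Z1: ⌊1451/2⌋ × 1026 = 725 × 1026 mm
Z2: ⌊1026/2⌋ × 725 = 513 × 725 mm
Z3: ⌊725/2⌋ × 513 = 362 × 513 mm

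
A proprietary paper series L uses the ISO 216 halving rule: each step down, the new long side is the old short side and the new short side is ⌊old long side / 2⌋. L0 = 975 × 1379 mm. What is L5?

172 × 243 mm

L1: ⌊1379/2⌋ × 975 = 689 × 975 mm
L2: ⌊975/2⌋ × 689 = 487 × 689 mm
L3: ⌊689/2⌋ × 487 = 344 × 487 mm
L4: ⌊487/2⌋ × 344 = 243 × 344 mm
L5: ⌊344/2⌋ × 243 = 172 × 243 mm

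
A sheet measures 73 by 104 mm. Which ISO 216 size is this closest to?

A7 (74 × 105 mm)

Aspect ratio 104/73 ≈ 1.425 — close to the ISO √2 ≈ 1.414.
In the A-series (A0 area = 1 m²): A7 = 74 × 105 mm.
Off by 2 mm total — nearest standard size.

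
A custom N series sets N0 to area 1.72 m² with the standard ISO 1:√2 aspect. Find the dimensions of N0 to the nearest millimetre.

Let the short side be w mm. Then w · w√2 = 1.72 m² = 1,720,000 mm².
w² = 1,720,000/√2, so w ≈ 1102.8 mm; long side = w√2 ≈ 1559.6 mm.

1103 × 1560 mm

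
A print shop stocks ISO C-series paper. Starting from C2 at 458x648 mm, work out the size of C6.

C3: ⌊648/2⌋ × 458 = 324 × 458 mm
C4: ⌊458/2⌋ × 324 = 229 × 324 mm
C5: ⌊324/2⌋ × 229 = 162 × 229 mm
C6: ⌊229/2⌋ × 162 = 114 × 162 mm

114 × 162 mm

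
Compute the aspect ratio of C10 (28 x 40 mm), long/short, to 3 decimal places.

1.429

40 / 28 = 1.429
ISO 216 targets √2 ≈ 1.414; the +0.014 deviation is from mm rounding.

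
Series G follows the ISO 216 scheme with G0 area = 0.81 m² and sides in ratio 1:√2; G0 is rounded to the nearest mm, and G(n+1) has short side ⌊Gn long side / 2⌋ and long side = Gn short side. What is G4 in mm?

Let G0's short side be w mm. w · w√2 = 0.81 m² = 810,000 mm², so w ≈ 756.8 mm and w√2 ≈ 1070.3 mm → G0 = 757 × 1070 mm.
G1: ⌊1070/2⌋ × 757 = 535 × 757 mm
G2: ⌊757/2⌋ × 535 = 378 × 535 mm
G3: ⌊535/2⌋ × 378 = 267 × 378 mm
G4: ⌊378/2⌋ × 267 = 189 × 267 mm

189 × 267 mm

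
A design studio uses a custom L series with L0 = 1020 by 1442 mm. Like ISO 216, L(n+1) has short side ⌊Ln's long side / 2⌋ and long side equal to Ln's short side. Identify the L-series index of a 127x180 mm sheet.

L0: 1020 × 1442 mm
L1: 721 × 1020 mm
L2: 510 × 721 mm
L3: 360 × 510 mm
L4: 255 × 360 mm
L5: 180 × 255 mm
L6: 127 × 180 mm
L7: 90 × 127 mm
→ matches L6.

L6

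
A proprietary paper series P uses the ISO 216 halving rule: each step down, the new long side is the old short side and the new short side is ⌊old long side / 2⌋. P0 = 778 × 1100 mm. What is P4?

194 × 275 mm

P1: ⌊1100/2⌋ × 778 = 550 × 778 mm
P2: ⌊778/2⌋ × 550 = 389 × 550 mm
P3: ⌊550/2⌋ × 389 = 275 × 389 mm
P4: ⌊389/2⌋ × 275 = 194 × 275 mm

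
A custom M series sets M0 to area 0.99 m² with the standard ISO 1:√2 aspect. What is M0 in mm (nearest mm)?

Let the short side be w mm. Then w · w√2 = 0.99 m² = 990,000 mm².
w² = 990,000/√2, so w ≈ 836.7 mm; long side = w√2 ≈ 1183.2 mm.

837 × 1183 mm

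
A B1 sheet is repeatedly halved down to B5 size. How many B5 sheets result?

16

B1 = 707 × 1000 mm; B5 = 176 × 250 mm.
Each halving step doubles the count; 4 steps from B1 to B5.
2^4 = 16.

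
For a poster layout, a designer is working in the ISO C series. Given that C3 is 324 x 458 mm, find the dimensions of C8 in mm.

C4: ⌊458/2⌋ × 324 = 229 × 324 mm
C5: ⌊324/2⌋ × 229 = 162 × 229 mm
C6: ⌊229/2⌋ × 162 = 114 × 162 mm
C7: ⌊162/2⌋ × 114 = 81 × 114 mm
C8: ⌊114/2⌋ × 81 = 57 × 81 mm

57 × 81 mm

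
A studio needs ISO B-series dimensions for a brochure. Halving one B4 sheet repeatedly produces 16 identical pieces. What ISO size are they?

16 = 2^4, so 4 halving steps.
B4 → B5 → … → B8 after 4 steps.

B8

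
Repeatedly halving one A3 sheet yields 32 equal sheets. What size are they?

32 = 2^5, so 5 halving steps.
A3 → A4 → … → A8 after 5 steps.

A8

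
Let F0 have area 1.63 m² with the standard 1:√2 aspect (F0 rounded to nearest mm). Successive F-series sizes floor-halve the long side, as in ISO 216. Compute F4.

Let F0's short side be w mm. w · w√2 = 1.63 m² = 1,630,000 mm², so w ≈ 1073.6 mm and w√2 ≈ 1518.3 mm → F0 = 1074 × 1518 mm.
F1: ⌊1518/2⌋ × 1074 = 759 × 1074 mm
F2: ⌊1074/2⌋ × 759 = 537 × 759 mm
F3: ⌊759/2⌋ × 537 = 379 × 537 mm
F4: ⌊537/2⌋ × 379 = 268 × 379 mm

268 × 379 mm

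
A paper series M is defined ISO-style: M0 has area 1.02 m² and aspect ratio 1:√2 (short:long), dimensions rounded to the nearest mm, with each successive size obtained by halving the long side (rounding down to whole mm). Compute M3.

300 × 424 mm

Let M0's short side be w mm. w · w√2 = 1.02 m² = 1,020,000 mm², so w ≈ 849.3 mm and w√2 ≈ 1201.0 mm → M0 = 849 × 1201 mm.
M1: ⌊1201/2⌋ × 849 = 600 × 849 mm
M2: ⌊849/2⌋ × 600 = 424 × 600 mm
M3: ⌊600/2⌋ × 424 = 300 × 424 mm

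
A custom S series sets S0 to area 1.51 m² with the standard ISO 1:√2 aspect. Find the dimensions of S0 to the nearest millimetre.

Let the short side be w mm. Then w · w√2 = 1.51 m² = 1,510,000 mm².
w² = 1,510,000/√2, so w ≈ 1033.3 mm; long side = w√2 ≈ 1461.3 mm.

1033 × 1461 mm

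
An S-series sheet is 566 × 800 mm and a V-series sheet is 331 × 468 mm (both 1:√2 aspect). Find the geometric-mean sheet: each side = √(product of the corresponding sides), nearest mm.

Short side: √(566 · 331) = √187346 ≈ 432.8 → 433 mm
Long side: √(800 · 468) = √374400 ≈ 611.9 → 612 mm

433 × 612 mm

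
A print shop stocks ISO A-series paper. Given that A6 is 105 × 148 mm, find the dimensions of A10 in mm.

26 × 37 mm

A7: ⌊148/2⌋ × 105 = 74 × 105 mm
A8: ⌊105/2⌋ × 74 = 52 × 74 mm
A9: ⌊74/2⌋ × 52 = 37 × 52 mm
A10: ⌊52/2⌋ × 37 = 26 × 37 mm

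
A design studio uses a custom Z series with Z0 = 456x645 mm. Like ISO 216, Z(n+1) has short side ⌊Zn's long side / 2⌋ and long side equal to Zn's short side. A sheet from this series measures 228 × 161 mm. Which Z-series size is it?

Z0: 456 × 645 mm
Z1: 322 × 456 mm
Z2: 228 × 322 mm
Z3: 161 × 228 mm
Z4: 114 × 161 mm
→ matches Z3.

Z3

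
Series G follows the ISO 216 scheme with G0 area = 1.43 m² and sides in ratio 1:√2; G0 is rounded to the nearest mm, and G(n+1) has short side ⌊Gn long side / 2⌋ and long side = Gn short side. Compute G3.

355 × 503 mm

Let G0's short side be w mm. w · w√2 = 1.43 m² = 1,430,000 mm², so w ≈ 1005.6 mm and w√2 ≈ 1422.1 mm → G0 = 1006 × 1422 mm.
G1: ⌊1422/2⌋ × 1006 = 711 × 1006 mm
G2: ⌊1006/2⌋ × 711 = 503 × 711 mm
G3: ⌊711/2⌋ × 503 = 355 × 503 mm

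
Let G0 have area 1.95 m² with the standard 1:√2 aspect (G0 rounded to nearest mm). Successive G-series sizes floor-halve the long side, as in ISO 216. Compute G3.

415 × 587 mm

Let G0's short side be w mm. w · w√2 = 1.95 m² = 1,950,000 mm², so w ≈ 1174.2 mm and w√2 ≈ 1660.6 mm → G0 = 1174 × 1661 mm.
G1: ⌊1661/2⌋ × 1174 = 830 × 1174 mm
G2: ⌊1174/2⌋ × 830 = 587 × 830 mm
G3: ⌊830/2⌋ × 587 = 415 × 587 mm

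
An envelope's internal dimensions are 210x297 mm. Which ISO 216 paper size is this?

Aspect ratio 297/210 ≈ 1.414 — close to the ISO √2 ≈ 1.414.
In the A-series (A0 area = 1 m²): A4 = 210 × 297 mm.

A4 (210 × 297 mm)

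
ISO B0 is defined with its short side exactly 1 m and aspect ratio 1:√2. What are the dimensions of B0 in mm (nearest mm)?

1000 × 1414 mm

Short side = 1000 mm; long side = 1000√2 ≈ 1414.2 mm.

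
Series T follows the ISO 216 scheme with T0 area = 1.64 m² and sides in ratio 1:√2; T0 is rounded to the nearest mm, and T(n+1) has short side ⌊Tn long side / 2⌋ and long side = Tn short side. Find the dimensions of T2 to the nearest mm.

538 × 761 mm

Let T0's short side be w mm. w · w√2 = 1.64 m² = 1,640,000 mm², so w ≈ 1076.9 mm and w√2 ≈ 1522.9 mm → T0 = 1077 × 1523 mm.
T1: ⌊1523/2⌋ × 1077 = 761 × 1077 mm
T2: ⌊1077/2⌋ × 761 = 538 × 761 mm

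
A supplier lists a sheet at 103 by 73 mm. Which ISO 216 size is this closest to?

Aspect ratio 103/73 ≈ 1.411 — close to the ISO √2 ≈ 1.414.
In the A-series (A0 area = 1 m²): A7 = 74 × 105 mm.
Off by 3 mm total — nearest standard size.

A7 (74 × 105 mm)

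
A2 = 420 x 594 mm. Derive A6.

105 × 148 mm

A3: ⌊594/2⌋ × 420 = 297 × 420 mm
A4: ⌊420/2⌋ × 297 = 210 × 297 mm
A5: ⌊297/2⌋ × 210 = 148 × 210 mm
A6: ⌊210/2⌋ × 148 = 105 × 148 mm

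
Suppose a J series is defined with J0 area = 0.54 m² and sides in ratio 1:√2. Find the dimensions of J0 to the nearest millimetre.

Let the short side be w mm. Then w · w√2 = 0.54 m² = 540,000 mm².
w² = 540,000/√2, so w ≈ 617.9 mm; long side = w√2 ≈ 873.9 mm.

618 × 874 mm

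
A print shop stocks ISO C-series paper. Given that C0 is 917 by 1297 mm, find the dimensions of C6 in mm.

C1: ⌊1297/2⌋ × 917 = 648 × 917 mm
C2: ⌊917/2⌋ × 648 = 458 × 648 mm
C3: ⌊648/2⌋ × 458 = 324 × 458 mm
C4: ⌊458/2⌋ × 324 = 229 × 324 mm
C5: ⌊324/2⌋ × 229 = 162 × 229 mm
C6: ⌊229/2⌋ × 162 = 114 × 162 mm

114 × 162 mm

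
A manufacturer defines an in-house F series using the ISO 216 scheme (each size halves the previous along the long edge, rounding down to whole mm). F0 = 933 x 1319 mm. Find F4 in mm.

F1: ⌊1319/2⌋ × 933 = 659 × 933 mm
F2: ⌊933/2⌋ × 659 = 466 × 659 mm
F3: ⌊659/2⌋ × 466 = 329 × 466 mm
F4: ⌊466/2⌋ × 329 = 233 × 329 mm

233 × 329 mm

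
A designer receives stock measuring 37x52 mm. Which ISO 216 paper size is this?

A9 (37 × 52 mm)

Aspect ratio 52/37 ≈ 1.405 — close to the ISO √2 ≈ 1.414.
In the A-series (A0 area = 1 m²): A9 = 37 × 52 mm.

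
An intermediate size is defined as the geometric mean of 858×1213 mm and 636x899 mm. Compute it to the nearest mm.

739 × 1044 mm

Short side: √(858 · 636) = √545688 ≈ 738.7 → 739 mm
Long side: √(1213 · 899) = √1090487 ≈ 1044.3 → 1044 mm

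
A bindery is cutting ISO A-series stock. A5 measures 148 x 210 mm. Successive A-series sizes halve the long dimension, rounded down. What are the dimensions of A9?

A6: ⌊210/2⌋ × 148 = 105 × 148 mm
A7: ⌊148/2⌋ × 105 = 74 × 105 mm
A8: ⌊105/2⌋ × 74 = 52 × 74 mm
A9: ⌊74/2⌋ × 52 = 37 × 52 mm

37 × 52 mm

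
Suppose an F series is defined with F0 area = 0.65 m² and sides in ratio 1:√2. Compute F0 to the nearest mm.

678 × 959 mm

Let the short side be w mm. Then w · w√2 = 0.65 m² = 650,000 mm².
w² = 650,000/√2, so w ≈ 678.0 mm; long side = w√2 ≈ 958.8 mm.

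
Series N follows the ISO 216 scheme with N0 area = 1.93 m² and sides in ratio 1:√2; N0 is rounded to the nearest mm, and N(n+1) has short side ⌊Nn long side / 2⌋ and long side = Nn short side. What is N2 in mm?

584 × 826 mm

Let N0's short side be w mm. w · w√2 = 1.93 m² = 1,930,000 mm², so w ≈ 1168.2 mm and w√2 ≈ 1652.1 mm → N0 = 1168 × 1652 mm.
N1: ⌊1652/2⌋ × 1168 = 826 × 1168 mm
N2: ⌊1168/2⌋ × 826 = 584 × 826 mm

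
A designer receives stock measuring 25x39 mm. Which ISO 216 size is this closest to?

A10 (26 × 37 mm)

Aspect ratio 39/25 ≈ 1.560 (ISO target is √2 ≈ 1.414).
In the A-series (A0 area = 1 m²): A10 = 26 × 37 mm.
Off by 3 mm total — nearest standard size.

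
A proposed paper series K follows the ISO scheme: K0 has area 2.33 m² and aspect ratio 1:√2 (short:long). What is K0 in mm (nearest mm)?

1284 × 1815 mm

Let the short side be w mm. Then w · w√2 = 2.33 m² = 2,330,000 mm².
w² = 2,330,000/√2, so w ≈ 1283.6 mm; long side = w√2 ≈ 1815.2 mm.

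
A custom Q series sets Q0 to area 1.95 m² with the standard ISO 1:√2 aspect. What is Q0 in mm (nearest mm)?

1174 × 1661 mm

Let the short side be w mm. Then w · w√2 = 1.95 m² = 1,950,000 mm².
w² = 1,950,000/√2, so w ≈ 1174.2 mm; long side = w√2 ≈ 1660.6 mm.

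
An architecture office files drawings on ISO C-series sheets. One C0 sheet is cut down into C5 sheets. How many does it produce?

32

Each ISO step halves the sheet: 1 × C0 → 2 × C1 → 4 × C2 → 8 × C3 → …
From C0 to C5 is 5 halving steps: 2^5 = 32.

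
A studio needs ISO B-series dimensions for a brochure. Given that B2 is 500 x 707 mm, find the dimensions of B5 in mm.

176 × 250 mm

B3: ⌊707/2⌋ × 500 = 353 × 500 mm
B4: ⌊500/2⌋ × 353 = 250 × 353 mm
B5: ⌊353/2⌋ × 250 = 176 × 250 mm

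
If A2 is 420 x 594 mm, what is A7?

74 × 105 mm

A3: ⌊594/2⌋ × 420 = 297 × 420 mm
A4: ⌊420/2⌋ × 297 = 210 × 297 mm
A5: ⌊297/2⌋ × 210 = 148 × 210 mm
A6: ⌊210/2⌋ × 148 = 105 × 148 mm
A7: ⌊148/2⌋ × 105 = 74 × 105 mm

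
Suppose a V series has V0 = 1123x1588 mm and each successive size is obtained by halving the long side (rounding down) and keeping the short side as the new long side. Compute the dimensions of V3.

V1: ⌊1588/2⌋ × 1123 = 794 × 1123 mm
V2: ⌊1123/2⌋ × 794 = 561 × 794 mm
V3: ⌊794/2⌋ × 561 = 397 × 561 mm

397 × 561 mm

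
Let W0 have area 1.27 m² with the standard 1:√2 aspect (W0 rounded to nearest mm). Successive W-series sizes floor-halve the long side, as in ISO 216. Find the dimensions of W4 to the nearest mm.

Let W0's short side be w mm. w · w√2 = 1.27 m² = 1,270,000 mm², so w ≈ 947.6 mm and w√2 ≈ 1340.2 mm → W0 = 948 × 1340 mm.
W1: ⌊1340/2⌋ × 948 = 670 × 948 mm
W2: ⌊948/2⌋ × 670 = 474 × 670 mm
W3: ⌊670/2⌋ × 474 = 335 × 474 mm
W4: ⌊474/2⌋ × 335 = 237 × 335 mm

237 × 335 mm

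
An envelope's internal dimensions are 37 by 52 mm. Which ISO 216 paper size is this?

Aspect ratio 52/37 ≈ 1.405 — close to the ISO √2 ≈ 1.414.
In the A-series (A0 area = 1 m²): A9 = 37 × 52 mm.

A9 (37 × 52 mm)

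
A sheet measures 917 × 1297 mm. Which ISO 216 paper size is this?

Aspect ratio 1297/917 ≈ 1.414 — close to the ISO √2 ≈ 1.414.
In the C-series (envelope sizes, between A and B): C0 = 917 × 1297 mm.

C0 (917 × 1297 mm)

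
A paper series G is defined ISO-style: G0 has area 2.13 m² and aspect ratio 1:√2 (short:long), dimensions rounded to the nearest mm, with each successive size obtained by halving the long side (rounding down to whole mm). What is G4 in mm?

Let G0's short side be w mm. w · w√2 = 2.13 m² = 2,130,000 mm², so w ≈ 1227.2 mm and w√2 ≈ 1735.6 mm → G0 = 1227 × 1736 mm.
G1: ⌊1736/2⌋ × 1227 = 868 × 1227 mm
G2: ⌊1227/2⌋ × 868 = 613 × 868 mm
G3: ⌊868/2⌋ × 613 = 434 × 613 mm
G4: ⌊613/2⌋ × 434 = 306 × 434 mm

306 × 434 mm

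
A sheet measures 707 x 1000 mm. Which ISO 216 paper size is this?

Aspect ratio 1000/707 ≈ 1.414 — close to the ISO √2 ≈ 1.414.
In the B-series (B0 = 1000 × 1414 mm): B1 = 707 × 1000 mm.

B1 (707 × 1000 mm)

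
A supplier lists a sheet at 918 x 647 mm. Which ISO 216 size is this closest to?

C1 (648 × 917 mm)

Aspect ratio 918/647 ≈ 1.419 — close to the ISO √2 ≈ 1.414.
In the C-series (envelope sizes, between A and B): C1 = 648 × 917 mm.
Off by 2 mm total — nearest standard size.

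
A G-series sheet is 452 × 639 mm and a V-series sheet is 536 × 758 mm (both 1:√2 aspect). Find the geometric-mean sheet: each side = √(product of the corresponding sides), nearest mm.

Short side: √(452 · 536) = √242272 ≈ 492.2 → 492 mm
Long side: √(639 · 758) = √484362 ≈ 696.0 → 696 mm

492 × 696 mm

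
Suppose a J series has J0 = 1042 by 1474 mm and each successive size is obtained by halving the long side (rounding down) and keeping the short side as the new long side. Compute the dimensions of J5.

184 × 260 mm

J1: ⌊1474/2⌋ × 1042 = 737 × 1042 mm
J2: ⌊1042/2⌋ × 737 = 521 × 737 mm
J3: ⌊737/2⌋ × 521 = 368 × 521 mm
J4: ⌊521/2⌋ × 368 = 260 × 368 mm
J5: ⌊368/2⌋ × 260 = 184 × 260 mm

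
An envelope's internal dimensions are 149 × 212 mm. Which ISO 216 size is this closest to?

A5 (148 × 210 mm)

Aspect ratio 212/149 ≈ 1.423 — close to the ISO √2 ≈ 1.414.
In the A-series (A0 area = 1 m²): A5 = 148 × 210 mm.
Off by 3 mm total — nearest standard size.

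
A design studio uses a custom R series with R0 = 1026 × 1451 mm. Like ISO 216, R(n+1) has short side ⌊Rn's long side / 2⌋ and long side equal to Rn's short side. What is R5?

181 × 256 mm

R1: ⌊1451/2⌋ × 1026 = 725 × 1026 mm
R2: ⌊1026/2⌋ × 725 = 513 × 725 mm
R3: ⌊725/2⌋ × 513 = 362 × 513 mm
R4: ⌊513/2⌋ × 362 = 256 × 362 mm
R5: ⌊362/2⌋ × 256 = 181 × 256 mm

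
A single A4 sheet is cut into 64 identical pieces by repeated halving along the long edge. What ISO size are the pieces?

A10

64 = 2^6, so 6 halving steps.
A4 → A5 → … → A10 after 6 steps.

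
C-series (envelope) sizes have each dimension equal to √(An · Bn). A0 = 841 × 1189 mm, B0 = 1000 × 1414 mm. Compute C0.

917 × 1297 mm

Short side: √(841 · 1000) = √841000 ≈ 917.1 → 917 mm
Long side: √(1189 · 1414) = √1681246 ≈ 1296.6 → 1297 mm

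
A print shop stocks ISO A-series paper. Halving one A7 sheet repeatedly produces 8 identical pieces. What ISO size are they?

8 = 2^3, so 3 halving steps.
A7 → A8 → … → A10 after 3 steps.

A10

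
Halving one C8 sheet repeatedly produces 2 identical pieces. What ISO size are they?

C9

2 = 2^1, so 1 halving step.
C8 → C9 → … → C9 after 1 step.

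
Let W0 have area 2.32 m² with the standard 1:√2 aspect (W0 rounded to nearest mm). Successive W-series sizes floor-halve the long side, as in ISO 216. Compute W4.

Let W0's short side be w mm. w · w√2 = 2.32 m² = 2,320,000 mm², so w ≈ 1280.8 mm and w√2 ≈ 1811.3 mm → W0 = 1281 × 1811 mm.
W1: ⌊1811/2⌋ × 1281 = 905 × 1281 mm
W2: ⌊1281/2⌋ × 905 = 640 × 905 mm
W3: ⌊905/2⌋ × 640 = 452 × 640 mm
W4: ⌊640/2⌋ × 452 = 320 × 452 mm

320 × 452 mm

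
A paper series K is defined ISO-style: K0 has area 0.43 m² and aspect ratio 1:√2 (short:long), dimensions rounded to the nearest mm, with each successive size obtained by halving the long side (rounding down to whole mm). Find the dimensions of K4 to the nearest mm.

137 × 195 mm

Let K0's short side be w mm. w · w√2 = 0.43 m² = 430,000 mm², so w ≈ 551.4 mm and w√2 ≈ 779.8 mm → K0 = 551 × 780 mm.
K1: ⌊780/2⌋ × 551 = 390 × 551 mm
K2: ⌊551/2⌋ × 390 = 275 × 390 mm
K3: ⌊390/2⌋ × 275 = 195 × 275 mm
K4: ⌊275/2⌋ × 195 = 137 × 195 mm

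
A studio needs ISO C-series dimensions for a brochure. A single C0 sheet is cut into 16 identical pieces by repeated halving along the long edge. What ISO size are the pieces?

C4

16 = 2^4, so 4 halving steps.
C0 → C1 → … → C4 after 4 steps.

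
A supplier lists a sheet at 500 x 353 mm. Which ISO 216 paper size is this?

B3 (353 × 500 mm)

Aspect ratio 500/353 ≈ 1.416 — close to the ISO √2 ≈ 1.414.
In the B-series (B0 = 1000 × 1414 mm): B3 = 353 × 500 mm.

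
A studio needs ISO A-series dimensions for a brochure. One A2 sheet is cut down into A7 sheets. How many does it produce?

Each ISO step halves the sheet: 1 × A2 → 2 × A3 → 4 × A4 → 8 × A5 → …
From A2 to A7 is 5 halving steps: 2^5 = 32.

32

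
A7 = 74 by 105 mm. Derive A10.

26 × 37 mm

A8: ⌊105/2⌋ × 74 = 52 × 74 mm
A9: ⌊74/2⌋ × 52 = 37 × 52 mm
A10: ⌊52/2⌋ × 37 = 26 × 37 mm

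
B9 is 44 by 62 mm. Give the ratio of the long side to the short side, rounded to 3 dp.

1.409

62 / 44 = 1.409
ISO 216 targets √2 ≈ 1.414; the -0.005 deviation is from mm rounding.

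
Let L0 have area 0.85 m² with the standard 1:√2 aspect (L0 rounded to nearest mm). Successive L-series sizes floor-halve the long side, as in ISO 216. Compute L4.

193 × 274 mm

Let L0's short side be w mm. w · w√2 = 0.85 m² = 850,000 mm², so w ≈ 775.3 mm and w√2 ≈ 1096.4 mm → L0 = 775 × 1096 mm.
L1: ⌊1096/2⌋ × 775 = 548 × 775 mm
L2: ⌊775/2⌋ × 548 = 387 × 548 mm
L3: ⌊548/2⌋ × 387 = 274 × 387 mm
L4: ⌊387/2⌋ × 274 = 193 × 274 mm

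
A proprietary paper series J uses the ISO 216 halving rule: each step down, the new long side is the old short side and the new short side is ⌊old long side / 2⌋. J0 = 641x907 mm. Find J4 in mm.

J1: ⌊907/2⌋ × 641 = 453 × 641 mm
J2: ⌊641/2⌋ × 453 = 320 × 453 mm
J3: ⌊453/2⌋ × 320 = 226 × 320 mm
J4: ⌊320/2⌋ × 226 = 160 × 226 mm

160 × 226 mm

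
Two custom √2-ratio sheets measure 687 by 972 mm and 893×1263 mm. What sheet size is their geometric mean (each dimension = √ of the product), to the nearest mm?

783 × 1108 mm

Short side: √(687 · 893) = √613491 ≈ 783.3 → 783 mm
Long side: √(972 · 1263) = √1227636 ≈ 1108.0 → 1108 mm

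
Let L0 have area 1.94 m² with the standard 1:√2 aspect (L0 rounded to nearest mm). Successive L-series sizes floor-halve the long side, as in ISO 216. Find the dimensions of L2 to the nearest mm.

Let L0's short side be w mm. w · w√2 = 1.94 m² = 1,940,000 mm², so w ≈ 1171.2 mm and w√2 ≈ 1656.4 mm → L0 = 1171 × 1656 mm.
L1: ⌊1656/2⌋ × 1171 = 828 × 1171 mm
L2: ⌊1171/2⌋ × 828 = 585 × 828 mm

585 × 828 mm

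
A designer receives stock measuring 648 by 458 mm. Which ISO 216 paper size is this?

Aspect ratio 648/458 ≈ 1.415 — close to the ISO √2 ≈ 1.414.
In the C-series (envelope sizes, between A and B): C2 = 458 × 648 mm.

C2 (458 × 648 mm)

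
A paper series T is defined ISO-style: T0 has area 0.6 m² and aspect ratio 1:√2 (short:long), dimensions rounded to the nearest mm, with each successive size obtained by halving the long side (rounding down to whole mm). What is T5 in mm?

Let T0's short side be w mm. w · w√2 = 0.6 m² = 600,000 mm², so w ≈ 651.4 mm and w√2 ≈ 921.2 mm → T0 = 651 × 921 mm.
T1: ⌊921/2⌋ × 651 = 460 × 651 mm
T2: ⌊651/2⌋ × 460 = 325 × 460 mm
T3: ⌊460/2⌋ × 325 = 230 × 325 mm
T4: ⌊325/2⌋ × 230 = 162 × 230 mm
T5: ⌊230/2⌋ × 162 = 115 × 162 mm

115 × 162 mm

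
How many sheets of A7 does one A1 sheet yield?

Each ISO step halves the sheet: 1 × A1 → 2 × A2 → 4 × A3 → 8 × A4 → …
From A1 to A7 is 6 halving steps: 2^6 = 64.

64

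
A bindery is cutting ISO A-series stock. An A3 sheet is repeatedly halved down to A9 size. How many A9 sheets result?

A3 = 297 × 420 mm; A9 = 37 × 52 mm.
Each halving step doubles the count; 6 steps from A3 to A9.
2^6 = 64.

64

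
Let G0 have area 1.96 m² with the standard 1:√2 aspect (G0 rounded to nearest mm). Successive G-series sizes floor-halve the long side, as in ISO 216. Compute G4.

Let G0's short side be w mm. w · w√2 = 1.96 m² = 1,960,000 mm², so w ≈ 1177.3 mm and w√2 ≈ 1664.9 mm → G0 = 1177 × 1665 mm.
G1: ⌊1665/2⌋ × 1177 = 832 × 1177 mm
G2: ⌊1177/2⌋ × 832 = 588 × 832 mm
G3: ⌊832/2⌋ × 588 = 416 × 588 mm
G4: ⌊588/2⌋ × 416 = 294 × 416 mm

294 × 416 mm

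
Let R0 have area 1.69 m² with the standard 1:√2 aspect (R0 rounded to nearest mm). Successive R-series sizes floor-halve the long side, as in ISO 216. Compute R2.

Let R0's short side be w mm. w · w√2 = 1.69 m² = 1,690,000 mm², so w ≈ 1093.2 mm and w√2 ≈ 1546.0 mm → R0 = 1093 × 1546 mm.
R1: ⌊1546/2⌋ × 1093 = 773 × 1093 mm
R2: ⌊1093/2⌋ × 773 = 546 × 773 mm

546 × 773 mm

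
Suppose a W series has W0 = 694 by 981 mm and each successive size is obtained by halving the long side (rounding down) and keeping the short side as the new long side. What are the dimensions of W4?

W1: ⌊981/2⌋ × 694 = 490 × 694 mm
W2: ⌊694/2⌋ × 490 = 347 × 490 mm
W3: ⌊490/2⌋ × 347 = 245 × 347 mm
W4: ⌊347/2⌋ × 245 = 173 × 245 mm

173 × 245 mm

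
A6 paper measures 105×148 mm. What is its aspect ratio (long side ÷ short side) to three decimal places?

148 / 105 = 1.410
ISO 216 targets √2 ≈ 1.414; the -0.005 deviation is from mm rounding.

1.410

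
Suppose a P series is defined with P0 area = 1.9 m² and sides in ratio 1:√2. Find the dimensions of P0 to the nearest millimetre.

Let the short side be w mm. Then w · w√2 = 1.9 m² = 1,900,000 mm².
w² = 1,900,000/√2, so w ≈ 1159.1 mm; long side = w√2 ≈ 1639.2 mm.

1159 × 1639 mm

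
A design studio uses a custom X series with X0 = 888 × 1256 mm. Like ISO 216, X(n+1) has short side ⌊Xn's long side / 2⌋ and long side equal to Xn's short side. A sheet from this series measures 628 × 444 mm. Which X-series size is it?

X2

X0: 888 × 1256 mm
X1: 628 × 888 mm
X2: 444 × 628 mm
X3: 314 × 444 mm
→ matches X2.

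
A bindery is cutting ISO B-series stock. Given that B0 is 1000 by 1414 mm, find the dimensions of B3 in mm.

353 × 500 mm

B1: ⌊1414/2⌋ × 1000 = 707 × 1000 mm
B2: ⌊1000/2⌋ × 707 = 500 × 707 mm
B3: ⌊707/2⌋ × 500 = 353 × 500 mm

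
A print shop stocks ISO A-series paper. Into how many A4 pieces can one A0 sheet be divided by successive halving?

Each ISO step halves the sheet: 1 × A0 → 2 × A1 → 4 × A2 → 8 × A3 → …
From A0 to A4 is 4 halving steps: 2^4 = 16.

16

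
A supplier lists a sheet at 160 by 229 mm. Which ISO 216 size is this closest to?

C5 (162 × 229 mm)

Aspect ratio 229/160 ≈ 1.431 (ISO target is √2 ≈ 1.414).
In the C-series (envelope sizes, between A and B): C5 = 162 × 229 mm.
Off by 2 mm total — nearest standard size.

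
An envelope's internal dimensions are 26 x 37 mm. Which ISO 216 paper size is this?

A10 (26 × 37 mm)

Aspect ratio 37/26 ≈ 1.423 — close to the ISO √2 ≈ 1.414.
In the A-series (A0 area = 1 m²): A10 = 26 × 37 mm.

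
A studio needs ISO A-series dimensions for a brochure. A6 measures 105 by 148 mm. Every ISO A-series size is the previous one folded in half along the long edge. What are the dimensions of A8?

52 × 74 mm

A7: ⌊148/2⌋ × 105 = 74 × 105 mm
A8: ⌊105/2⌋ × 74 = 52 × 74 mm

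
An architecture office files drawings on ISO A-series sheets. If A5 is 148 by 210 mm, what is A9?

37 × 52 mm

A6: ⌊210/2⌋ × 148 = 105 × 148 mm
A7: ⌊148/2⌋ × 105 = 74 × 105 mm
A8: ⌊105/2⌋ × 74 = 52 × 74 mm
A9: ⌊74/2⌋ × 52 = 37 × 52 mm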